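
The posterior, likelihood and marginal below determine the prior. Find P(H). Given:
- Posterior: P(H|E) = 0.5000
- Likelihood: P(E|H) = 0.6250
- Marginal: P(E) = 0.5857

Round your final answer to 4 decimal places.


From Bayes' theorem: P(H|E) = P(E|H) × P(H) / P(E)

Rearranging for P(H):
P(H) = P(H|E) × P(E) / P(E|H)
     = 0.5000 × 0.5857 / 0.6250
     = 0.29285000 / 0.6250
     = 0.4686


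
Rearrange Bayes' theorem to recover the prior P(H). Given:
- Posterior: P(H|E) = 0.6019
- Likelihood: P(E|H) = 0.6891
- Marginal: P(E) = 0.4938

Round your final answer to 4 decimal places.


From Bayes' theorem: P(H|E) = P(E|H) × P(H) / P(E)

Rearranging for P(H):
P(H) = P(H|E) × P(E) / P(E|H)
     = 0.6019 × 0.4938 / 0.6891
     = 0.29721822 / 0.6891
     = 0.4313


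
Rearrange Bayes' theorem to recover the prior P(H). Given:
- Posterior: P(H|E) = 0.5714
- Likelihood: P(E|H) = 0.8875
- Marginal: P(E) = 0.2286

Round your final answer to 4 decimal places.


From Bayes' theorem: P(H|E) = P(E|H) × P(H) / P(E)

Rearranging for P(H):
P(H) = P(H|E) × P(E) / P(E|H)
     = 0.5714 × 0.2286 / 0.8875
     = 0.13062204 / 0.8875
     = 0.1472


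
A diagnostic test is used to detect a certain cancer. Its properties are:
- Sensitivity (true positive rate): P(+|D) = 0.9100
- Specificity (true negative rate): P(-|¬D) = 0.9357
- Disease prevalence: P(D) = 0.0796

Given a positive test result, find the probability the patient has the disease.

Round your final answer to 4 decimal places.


Let D = has disease, + = positive test

Given:
- P(D) = 0.0796 (prevalence)
- P(+|D) = 0.9100 (sensitivity)
- P(-|¬D) = 0.9357 (specificity)
- P(+|¬D) = 0.0643 (false positive rate = 1 - specificity)

Step 1: Find P(+)
P(+) = P(+|D)P(D) + P(+|¬D)P(¬D)
     = 0.9100 × 0.0796 + 0.0643 × 0.9204
     = 0.07243600 + 0.05918172
     = 0.13161772

Step 2: Apply Bayes' theorem for P(D|+)
P(D|+) = P(+|D)P(D) / P(+)
       = 0.07243600 / 0.13161772
       = 0.5504


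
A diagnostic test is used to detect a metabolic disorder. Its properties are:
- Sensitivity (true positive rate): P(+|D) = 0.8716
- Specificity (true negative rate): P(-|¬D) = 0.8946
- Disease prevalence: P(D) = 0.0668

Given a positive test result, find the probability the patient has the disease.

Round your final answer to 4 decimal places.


Let D = has disease, + = positive test

Given:
- P(D) = 0.0668 (prevalence)
- P(+|D) = 0.8716 (sensitivity)
- P(-|¬D) = 0.8946 (specificity)
- P(+|¬D) = 0.1054 (false positive rate = 1 - specificity)

Step 1: Find P(+)
P(+) = P(+|D)P(D) + P(+|¬D)P(¬D)
     = 0.8716 × 0.0668 + 0.1054 × 0.9332
     = 0.05822288 + 0.09835928
     = 0.15658216

Step 2: Apply Bayes' theorem for P(D|+)
P(D|+) = P(+|D)P(D) / P(+)
       = 0.05822288 / 0.15658216
       = 0.3718


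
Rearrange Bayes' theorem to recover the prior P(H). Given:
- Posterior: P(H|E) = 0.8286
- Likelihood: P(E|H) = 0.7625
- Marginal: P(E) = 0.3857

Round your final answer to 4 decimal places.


From Bayes' theorem: P(H|E) = P(E|H) × P(H) / P(E)

Rearranging for P(H):
P(H) = P(H|E) × P(E) / P(E|H)
     = 0.8286 × 0.3857 / 0.7625
     = 0.31959102 / 0.7625
     = 0.4191


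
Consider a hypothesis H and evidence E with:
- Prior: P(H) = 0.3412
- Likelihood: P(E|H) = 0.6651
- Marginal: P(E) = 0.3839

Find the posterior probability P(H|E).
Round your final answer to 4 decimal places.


Using Bayes' theorem:

P(H|E) = P(E|H) × P(H) / P(E)
       = 0.6651 × 0.3412 / 0.3839
       = 0.22693212 / 0.3839
       = 0.5911

The evidence strengthens our belief in H.
Prior: 0.3412 → Posterior: 0.5911


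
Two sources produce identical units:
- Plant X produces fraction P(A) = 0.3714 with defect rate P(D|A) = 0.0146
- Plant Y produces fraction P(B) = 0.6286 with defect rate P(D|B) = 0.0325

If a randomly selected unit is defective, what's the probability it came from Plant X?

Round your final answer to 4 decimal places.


Let A = from Plant X, D = defective

Given:
- P(A) = 0.3714, P(B) = 0.6286
- P(D|A) = 0.0146, P(D|B) = 0.0325

Step 1: Find P(D)
P(D) = P(D|A)P(A) + P(D|B)P(B)
     = 0.0146 × 0.3714 + 0.0325 × 0.6286
     = 0.00542244 + 0.02042950
     = 0.02585194

Step 2: Apply Bayes' theorem
P(A|D) = P(D|A)P(A) / P(D)
       = 0.00542244 / 0.02585194
       = 0.2097


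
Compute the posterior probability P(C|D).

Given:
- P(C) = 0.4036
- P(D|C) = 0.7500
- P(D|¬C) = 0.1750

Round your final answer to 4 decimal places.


Bayes' theorem: P(C|D) = P(D|C) × P(C) / P(D)

Step 1: Calculate P(D) using law of total probability
P(D) = P(D|C)P(C) + P(D|¬C)P(¬C)
     = 0.7500 × 0.4036 + 0.1750 × 0.5964
     = 0.30270000 + 0.10437000
     = 0.40707000

Step 2: Apply Bayes' theorem
P(C|D) = P(D|C) × P(C) / P(D)
       = 0.30270000 / 0.40707000
       = 0.7436


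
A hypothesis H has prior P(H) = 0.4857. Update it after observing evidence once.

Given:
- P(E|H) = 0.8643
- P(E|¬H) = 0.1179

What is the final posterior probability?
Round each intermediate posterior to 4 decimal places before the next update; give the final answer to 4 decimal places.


Sequential Bayesian updating:

Initial prior: P(H) = 0.4857

Update 1:
  P(E) = 0.8643 × 0.4857 + 0.1179 × 0.5143 = 0.41979051 + 0.06063597 = 0.48042648
  P(H|E) = 0.41979051 / 0.48042648 = 0.8738

Final posterior: 0.8738


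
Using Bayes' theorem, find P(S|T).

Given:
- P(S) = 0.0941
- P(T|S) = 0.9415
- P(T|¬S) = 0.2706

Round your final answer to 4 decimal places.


Bayes' theorem: P(S|T) = P(T|S) × P(S) / P(T)

Step 1: Calculate P(T) using law of total probability
P(T) = P(T|S)P(S) + P(T|¬S)P(¬S)
     = 0.9415 × 0.0941 + 0.2706 × 0.9059
     = 0.08859515 + 0.24513654
     = 0.33373169

Step 2: Apply Bayes' theorem
P(S|T) = P(T|S) × P(S) / P(T)
       = 0.08859515 / 0.33373169
       = 0.2655


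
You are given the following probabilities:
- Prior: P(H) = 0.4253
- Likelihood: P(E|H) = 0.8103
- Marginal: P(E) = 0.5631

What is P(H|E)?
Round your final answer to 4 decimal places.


Using Bayes' theorem:

P(H|E) = P(E|H) × P(H) / P(E)
       = 0.8103 × 0.4253 / 0.5631
       = 0.34462059 / 0.5631
       = 0.6120

The evidence strengthens our belief in H.
Prior: 0.4253 → Posterior: 0.6120


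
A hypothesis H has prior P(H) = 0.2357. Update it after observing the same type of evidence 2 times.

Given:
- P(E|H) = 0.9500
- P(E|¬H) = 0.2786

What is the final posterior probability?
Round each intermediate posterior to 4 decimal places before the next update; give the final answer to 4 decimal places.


Sequential Bayesian updating:

Initial prior: P(H) = 0.2357

Update 1:
  P(E) = 0.9500 × 0.2357 + 0.2786 × 0.7643 = 0.22391500 + 0.21293398 = 0.43684898
  P(H|E) = 0.22391500 / 0.43684898 = 0.5126

Update 2:
  P(E) = 0.9500 × 0.5126 + 0.2786 × 0.4874 = 0.48697000 + 0.13578964 = 0.62275964
  P(H|E) = 0.48697000 / 0.62275964 = 0.7820

Final posterior: 0.7820


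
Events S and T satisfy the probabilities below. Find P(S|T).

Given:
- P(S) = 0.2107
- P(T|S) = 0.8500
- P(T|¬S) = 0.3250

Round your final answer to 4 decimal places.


Bayes' theorem: P(S|T) = P(T|S) × P(S) / P(T)

Step 1: Calculate P(T) using law of total probability
P(T) = P(T|S)P(S) + P(T|¬S)P(¬S)
     = 0.8500 × 0.2107 + 0.3250 × 0.7893
     = 0.17909500 + 0.25652250
     = 0.43561750

Step 2: Apply Bayes' theorem
P(S|T) = P(T|S) × P(S) / P(T)
       = 0.17909500 / 0.43561750
       = 0.4111


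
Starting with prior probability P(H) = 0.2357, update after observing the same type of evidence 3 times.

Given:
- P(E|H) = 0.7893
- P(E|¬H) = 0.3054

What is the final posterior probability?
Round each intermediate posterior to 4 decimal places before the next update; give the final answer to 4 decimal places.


Sequential Bayesian updating:

Initial prior: P(H) = 0.2357

Update 1:
  P(E) = 0.7893 × 0.2357 + 0.3054 × 0.7643 = 0.18603801 + 0.23341722 = 0.41945523
  P(H|E) = 0.18603801 / 0.41945523 = 0.4435

Update 2:
  P(E) = 0.7893 × 0.4435 + 0.3054 × 0.5565 = 0.35005455 + 0.16995510 = 0.52000965
  P(H|E) = 0.35005455 / 0.52000965 = 0.6732

Update 3:
  P(E) = 0.7893 × 0.6732 + 0.3054 × 0.3268 = 0.53135676 + 0.09980472 = 0.63116148
  P(H|E) = 0.53135676 / 0.63116148 = 0.8419

Final posterior: 0.8419


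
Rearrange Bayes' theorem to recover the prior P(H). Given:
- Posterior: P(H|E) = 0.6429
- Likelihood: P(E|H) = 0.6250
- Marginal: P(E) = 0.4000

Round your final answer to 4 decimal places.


From Bayes' theorem: P(H|E) = P(E|H) × P(H) / P(E)

Rearranging for P(H):
P(H) = P(H|E) × P(E) / P(E|H)
     = 0.6429 × 0.4000 / 0.6250
     = 0.25716000 / 0.6250
     = 0.4115


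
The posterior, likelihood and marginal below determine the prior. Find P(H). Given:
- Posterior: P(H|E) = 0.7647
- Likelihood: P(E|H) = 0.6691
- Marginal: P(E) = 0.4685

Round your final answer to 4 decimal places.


From Bayes' theorem: P(H|E) = P(E|H) × P(H) / P(E)

Rearranging for P(H):
P(H) = P(H|E) × P(E) / P(E|H)
     = 0.7647 × 0.4685 / 0.6691
     = 0.35826195 / 0.6691
     = 0.5354


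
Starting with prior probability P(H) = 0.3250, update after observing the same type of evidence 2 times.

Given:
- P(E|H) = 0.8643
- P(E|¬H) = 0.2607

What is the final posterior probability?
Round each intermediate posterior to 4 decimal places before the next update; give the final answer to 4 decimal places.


Sequential Bayesian updating:

Initial prior: P(H) = 0.3250

Update 1:
  P(E) = 0.8643 × 0.3250 + 0.2607 × 0.6750 = 0.28089750 + 0.17597250 = 0.45687000
  P(H|E) = 0.28089750 / 0.45687000 = 0.6148

Update 2:
  P(E) = 0.8643 × 0.6148 + 0.2607 × 0.3852 = 0.53137164 + 0.10042164 = 0.63179328
  P(H|E) = 0.53137164 / 0.63179328 = 0.8411

Final posterior: 0.8411


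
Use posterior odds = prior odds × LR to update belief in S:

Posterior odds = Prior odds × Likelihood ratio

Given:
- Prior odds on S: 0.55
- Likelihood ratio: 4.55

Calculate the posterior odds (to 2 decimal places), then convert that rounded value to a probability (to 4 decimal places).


Step 1: Calculate posterior odds
Posterior odds = Prior odds × LR
               = 0.55 × 4.55
               = 2.50

Step 2: Convert to probability
P(S|E) = Posterior odds / (1 + Posterior odds)
       = 2.50 / (1 + 2.50)
       = 2.50 / 3.50
       = 0.7143

The evidence increased P(S) from 0.3548 to 0.7143.


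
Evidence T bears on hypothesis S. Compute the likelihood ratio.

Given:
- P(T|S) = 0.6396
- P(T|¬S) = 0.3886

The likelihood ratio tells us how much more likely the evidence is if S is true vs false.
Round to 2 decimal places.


Likelihood Ratio (LR) = P(T|S) / P(T|¬S)

LR = 0.6396 / 0.3886
   = 1.65

The evidence is 1.65 times more likely if S is true than if S is false.
Since LR > 1, the evidence supports S over ¬S.


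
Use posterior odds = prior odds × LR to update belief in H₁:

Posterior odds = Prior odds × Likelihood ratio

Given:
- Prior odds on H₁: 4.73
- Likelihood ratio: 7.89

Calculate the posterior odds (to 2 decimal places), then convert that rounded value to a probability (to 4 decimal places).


Step 1: Calculate posterior odds
Posterior odds = Prior odds × LR
               = 4.73 × 7.89
               = 37.32

Step 2: Convert to probability
P(H₁|E) = Posterior odds / (1 + Posterior odds)
       = 37.32 / (1 + 37.32)
       = 37.32 / 38.32
       = 0.9739

The evidence increased P(H₁) from 0.8255 to 0.9739.


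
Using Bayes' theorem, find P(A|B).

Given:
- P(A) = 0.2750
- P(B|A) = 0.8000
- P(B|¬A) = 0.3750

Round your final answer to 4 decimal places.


Bayes' theorem: P(A|B) = P(B|A) × P(A) / P(B)

Step 1: Calculate P(B) using law of total probability
P(B) = P(B|A)P(A) + P(B|¬A)P(¬A)
     = 0.8000 × 0.2750 + 0.3750 × 0.7250
     = 0.22000000 + 0.27187500
     = 0.49187500

Step 2: Apply Bayes' theorem
P(A|B) = P(B|A) × P(A) / P(B)
       = 0.22000000 / 0.49187500
       = 0.4473


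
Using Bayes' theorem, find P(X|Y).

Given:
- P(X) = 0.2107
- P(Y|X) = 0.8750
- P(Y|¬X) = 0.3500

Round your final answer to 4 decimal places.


Bayes' theorem: P(X|Y) = P(Y|X) × P(X) / P(Y)

Step 1: Calculate P(Y) using law of total probability
P(Y) = P(Y|X)P(X) + P(Y|¬X)P(¬X)
     = 0.8750 × 0.2107 + 0.3500 × 0.7893
     = 0.18436250 + 0.27625500
     = 0.46061750

Step 2: Apply Bayes' theorem
P(X|Y) = P(Y|X) × P(X) / P(Y)
       = 0.18436250 / 0.46061750
       = 0.4003


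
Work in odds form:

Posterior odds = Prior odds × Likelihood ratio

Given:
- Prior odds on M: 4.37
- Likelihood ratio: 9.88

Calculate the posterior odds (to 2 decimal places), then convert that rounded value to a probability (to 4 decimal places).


Step 1: Calculate posterior odds
Posterior odds = Prior odds × LR
               = 4.37 × 9.88
               = 43.18

Step 2: Convert to probability
P(M|E) = Posterior odds / (1 + Posterior odds)
       = 43.18 / (1 + 43.18)
       = 43.18 / 44.18
       = 0.9774

The evidence increased P(M) from 0.8138 to 0.9774.


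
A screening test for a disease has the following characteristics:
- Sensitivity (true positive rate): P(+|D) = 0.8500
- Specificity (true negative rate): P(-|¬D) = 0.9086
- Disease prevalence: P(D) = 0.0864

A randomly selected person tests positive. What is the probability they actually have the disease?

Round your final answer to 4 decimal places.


Let D = has disease, + = positive test

Given:
- P(D) = 0.0864 (prevalence)
- P(+|D) = 0.8500 (sensitivity)
- P(-|¬D) = 0.9086 (specificity)
- P(+|¬D) = 0.0914 (false positive rate = 1 - specificity)

Step 1: Find P(+)
P(+) = P(+|D)P(D) + P(+|¬D)P(¬D)
     = 0.8500 × 0.0864 + 0.0914 × 0.9136
     = 0.07344000 + 0.08350304
     = 0.15694304

Step 2: Apply Bayes' theorem for P(D|+)
P(D|+) = P(+|D)P(D) / P(+)
       = 0.07344000 / 0.15694304
       = 0.4679


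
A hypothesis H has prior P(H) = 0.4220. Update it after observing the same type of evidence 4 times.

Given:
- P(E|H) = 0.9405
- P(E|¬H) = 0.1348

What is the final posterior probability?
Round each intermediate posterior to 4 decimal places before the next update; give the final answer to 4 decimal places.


Sequential Bayesian updating:

Initial prior: P(H) = 0.4220

Update 1:
  P(E) = 0.9405 × 0.4220 + 0.1348 × 0.5780 = 0.39689100 + 0.07791440 = 0.47480540
  P(H|E) = 0.39689100 / 0.47480540 = 0.8359

Update 2:
  P(E) = 0.9405 × 0.8359 + 0.1348 × 0.1641 = 0.78616395 + 0.02212068 = 0.80828463
  P(H|E) = 0.78616395 / 0.80828463 = 0.9726

Update 3:
  P(E) = 0.9405 × 0.9726 + 0.1348 × 0.0274 = 0.91473030 + 0.00369352 = 0.91842382
  P(H|E) = 0.91473030 / 0.91842382 = 0.9960

Update 4:
  P(E) = 0.9405 × 0.9960 + 0.1348 × 0.0040 = 0.93673800 + 0.00053920 = 0.93727720
  P(H|E) = 0.93673800 / 0.93727720 = 0.9994

Final posterior: 0.9994


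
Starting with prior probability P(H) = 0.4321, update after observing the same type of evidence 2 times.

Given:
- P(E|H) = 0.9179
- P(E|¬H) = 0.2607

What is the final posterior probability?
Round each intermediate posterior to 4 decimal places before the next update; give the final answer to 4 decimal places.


Sequential Bayesian updating:

Initial prior: P(H) = 0.4321

Update 1:
  P(E) = 0.9179 × 0.4321 + 0.2607 × 0.5679 = 0.39662459 + 0.14805153 = 0.54467612
  P(H|E) = 0.39662459 / 0.54467612 = 0.7282

Update 2:
  P(E) = 0.9179 × 0.7282 + 0.2607 × 0.2718 = 0.66841478 + 0.07085826 = 0.73927304
  P(H|E) = 0.66841478 / 0.73927304 = 0.9042

Final posterior: 0.9042


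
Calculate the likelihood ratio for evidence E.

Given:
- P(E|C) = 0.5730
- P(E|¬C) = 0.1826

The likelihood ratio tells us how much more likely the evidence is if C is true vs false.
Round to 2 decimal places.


Likelihood Ratio (LR) = P(E|C) / P(E|¬C)

LR = 0.5730 / 0.1826
   = 3.14

The evidence is 3.14 times more likely if C is true than if C is false.
Since LR > 1, the evidence supports C over ¬C.


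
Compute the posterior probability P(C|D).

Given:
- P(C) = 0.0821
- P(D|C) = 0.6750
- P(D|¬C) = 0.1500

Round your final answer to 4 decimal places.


Bayes' theorem: P(C|D) = P(D|C) × P(C) / P(D)

Step 1: Calculate P(D) using law of total probability
P(D) = P(D|C)P(C) + P(D|¬C)P(¬C)
     = 0.6750 × 0.0821 + 0.1500 × 0.9179
     = 0.05541750 + 0.13768500
     = 0.19310250

Step 2: Apply Bayes' theorem
P(C|D) = P(D|C) × P(C) / P(D)
       = 0.05541750 / 0.19310250
       = 0.2870


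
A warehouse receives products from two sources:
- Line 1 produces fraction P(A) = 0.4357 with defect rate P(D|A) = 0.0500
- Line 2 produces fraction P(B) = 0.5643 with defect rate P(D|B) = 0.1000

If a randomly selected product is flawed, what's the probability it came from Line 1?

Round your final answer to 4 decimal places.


Let A = from Line 1, D = flawed

Given:
- P(A) = 0.4357, P(B) = 0.5643
- P(D|A) = 0.0500, P(D|B) = 0.1000

Step 1: Find P(D)
P(D) = P(D|A)P(A) + P(D|B)P(B)
     = 0.0500 × 0.4357 + 0.1000 × 0.5643
     = 0.02178500 + 0.05643000
     = 0.07821500

Step 2: Apply Bayes' theorem
P(A|D) = P(D|A)P(A) / P(D)
       = 0.02178500 / 0.07821500
       = 0.2785


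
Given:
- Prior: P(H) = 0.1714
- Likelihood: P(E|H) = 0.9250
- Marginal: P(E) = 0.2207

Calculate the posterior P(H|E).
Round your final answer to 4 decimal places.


Using Bayes' theorem:

P(H|E) = P(E|H) × P(H) / P(E)
       = 0.9250 × 0.1714 / 0.2207
       = 0.15854500 / 0.2207
       = 0.7184

The evidence strengthens our belief in H.
Prior: 0.1714 → Posterior: 0.7184


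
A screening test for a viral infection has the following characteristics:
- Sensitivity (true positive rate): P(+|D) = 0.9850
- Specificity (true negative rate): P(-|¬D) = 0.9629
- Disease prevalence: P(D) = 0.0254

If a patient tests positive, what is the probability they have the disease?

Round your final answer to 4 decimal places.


Let D = has disease, + = positive test

Given:
- P(D) = 0.0254 (prevalence)
- P(+|D) = 0.9850 (sensitivity)
- P(-|¬D) = 0.9629 (specificity)
- P(+|¬D) = 0.0371 (false positive rate = 1 - specificity)

Step 1: Find P(+)
P(+) = P(+|D)P(D) + P(+|¬D)P(¬D)
     = 0.9850 × 0.0254 + 0.0371 × 0.9746
     = 0.02501900 + 0.03615766
     = 0.06117666

Step 2: Apply Bayes' theorem for P(D|+)
P(D|+) = P(+|D)P(D) / P(+)
       = 0.02501900 / 0.06117666
       = 0.4090


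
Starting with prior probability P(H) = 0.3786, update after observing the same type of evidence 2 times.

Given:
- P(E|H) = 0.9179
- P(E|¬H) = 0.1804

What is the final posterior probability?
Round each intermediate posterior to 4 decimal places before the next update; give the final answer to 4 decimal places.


Sequential Bayesian updating:

Initial prior: P(H) = 0.3786

Update 1:
  P(E) = 0.9179 × 0.3786 + 0.1804 × 0.6214 = 0.34751694 + 0.11210056 = 0.45961750
  P(H|E) = 0.34751694 / 0.45961750 = 0.7561

Update 2:
  P(E) = 0.9179 × 0.7561 + 0.1804 × 0.2439 = 0.69402419 + 0.04399956 = 0.73802375
  P(H|E) = 0.69402419 / 0.73802375 = 0.9404

Final posterior: 0.9404


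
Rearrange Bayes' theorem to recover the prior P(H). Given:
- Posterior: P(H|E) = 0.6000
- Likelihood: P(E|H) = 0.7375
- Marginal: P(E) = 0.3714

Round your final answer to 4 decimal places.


From Bayes' theorem: P(H|E) = P(E|H) × P(H) / P(E)

Rearranging for P(H):
P(H) = P(H|E) × P(E) / P(E|H)
     = 0.6000 × 0.3714 / 0.7375
     = 0.22284000 / 0.7375
     = 0.3022


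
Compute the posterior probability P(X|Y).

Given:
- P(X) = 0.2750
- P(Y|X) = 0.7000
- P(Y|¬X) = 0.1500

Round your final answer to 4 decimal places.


Bayes' theorem: P(X|Y) = P(Y|X) × P(X) / P(Y)

Step 1: Calculate P(Y) using law of total probability
P(Y) = P(Y|X)P(X) + P(Y|¬X)P(¬X)
     = 0.7000 × 0.2750 + 0.1500 × 0.7250
     = 0.19250000 + 0.10875000
     = 0.30125000

Step 2: Apply Bayes' theorem
P(X|Y) = P(Y|X) × P(X) / P(Y)
       = 0.19250000 / 0.30125000
       = 0.6390


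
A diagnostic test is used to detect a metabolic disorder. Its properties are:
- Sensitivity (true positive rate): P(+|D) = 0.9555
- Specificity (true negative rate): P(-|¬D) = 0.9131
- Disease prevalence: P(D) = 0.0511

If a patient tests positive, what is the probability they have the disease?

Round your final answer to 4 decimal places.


Let D = has disease, + = positive test

Given:
- P(D) = 0.0511 (prevalence)
- P(+|D) = 0.9555 (sensitivity)
- P(-|¬D) = 0.9131 (specificity)
- P(+|¬D) = 0.0869 (false positive rate = 1 - specificity)

Step 1: Find P(+)
P(+) = P(+|D)P(D) + P(+|¬D)P(¬D)
     = 0.9555 × 0.0511 + 0.0869 × 0.9489
     = 0.04882605 + 0.08245941
     = 0.13128546

Step 2: Apply Bayes' theorem for P(D|+)
P(D|+) = P(+|D)P(D) / P(+)
       = 0.04882605 / 0.13128546
       = 0.3719


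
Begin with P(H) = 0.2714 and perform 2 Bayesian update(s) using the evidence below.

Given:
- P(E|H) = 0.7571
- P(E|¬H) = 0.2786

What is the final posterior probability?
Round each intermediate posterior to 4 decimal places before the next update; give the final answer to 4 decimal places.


Sequential Bayesian updating:

Initial prior: P(H) = 0.2714

Update 1:
  P(E) = 0.7571 × 0.2714 + 0.2786 × 0.7286 = 0.20547694 + 0.20298796 = 0.40846490
  P(H|E) = 0.20547694 / 0.40846490 = 0.5030

Update 2:
  P(E) = 0.7571 × 0.5030 + 0.2786 × 0.4970 = 0.38082130 + 0.13846420 = 0.51928550
  P(H|E) = 0.38082130 / 0.51928550 = 0.7334

Final posterior: 0.7334


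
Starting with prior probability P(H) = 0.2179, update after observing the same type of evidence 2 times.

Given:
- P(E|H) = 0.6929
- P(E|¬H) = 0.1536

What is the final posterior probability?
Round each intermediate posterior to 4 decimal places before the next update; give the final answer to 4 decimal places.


Sequential Bayesian updating:

Initial prior: P(H) = 0.2179

Update 1:
  P(E) = 0.6929 × 0.2179 + 0.1536 × 0.7821 = 0.15098291 + 0.12013056 = 0.27111347
  P(H|E) = 0.15098291 / 0.27111347 = 0.5569

Update 2:
  P(E) = 0.6929 × 0.5569 + 0.1536 × 0.4431 = 0.38587601 + 0.06806016 = 0.45393617
  P(H|E) = 0.38587601 / 0.45393617 = 0.8501

Final posterior: 0.8501


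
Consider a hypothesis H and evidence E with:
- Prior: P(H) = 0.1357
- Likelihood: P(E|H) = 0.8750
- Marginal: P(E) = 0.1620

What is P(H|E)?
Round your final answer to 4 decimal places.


Using Bayes' theorem:

P(H|E) = P(E|H) × P(H) / P(E)
       = 0.8750 × 0.1357 / 0.1620
       = 0.11873750 / 0.1620
       = 0.7329

The evidence strengthens our belief in H.
Prior: 0.1357 → Posterior: 0.7329


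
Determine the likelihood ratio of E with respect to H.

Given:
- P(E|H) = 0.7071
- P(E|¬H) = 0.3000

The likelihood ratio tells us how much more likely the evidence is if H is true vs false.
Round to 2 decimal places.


Likelihood Ratio (LR) = P(E|H) / P(E|¬H)

LR = 0.7071 / 0.3000
   = 2.36

The evidence is 2.36 times more likely if H is true than if H is false.
Since LR > 1, the evidence supports H over ¬H.


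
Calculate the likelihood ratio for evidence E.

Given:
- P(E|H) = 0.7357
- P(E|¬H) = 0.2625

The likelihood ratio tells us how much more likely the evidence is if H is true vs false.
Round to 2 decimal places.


Likelihood Ratio (LR) = P(E|H) / P(E|¬H)

LR = 0.7357 / 0.2625
   = 2.80

The evidence is 2.80 times more likely if H is true than if H is false.
Since LR > 1, the evidence supports H over ¬H.


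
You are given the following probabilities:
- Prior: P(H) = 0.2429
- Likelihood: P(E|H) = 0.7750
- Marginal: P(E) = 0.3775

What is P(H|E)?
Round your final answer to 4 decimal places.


Using Bayes' theorem:

P(H|E) = P(E|H) × P(H) / P(E)
       = 0.7750 × 0.2429 / 0.3775
       = 0.18824750 / 0.3775
       = 0.4987

The evidence strengthens our belief in H.
Prior: 0.2429 → Posterior: 0.4987


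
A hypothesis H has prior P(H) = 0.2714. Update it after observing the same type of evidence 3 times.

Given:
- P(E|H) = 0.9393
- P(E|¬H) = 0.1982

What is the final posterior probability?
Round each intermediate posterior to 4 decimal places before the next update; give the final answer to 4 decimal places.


Sequential Bayesian updating:

Initial prior: P(H) = 0.2714

Update 1:
  P(E) = 0.9393 × 0.2714 + 0.1982 × 0.7286 = 0.25492602 + 0.14440852 = 0.39933454
  P(H|E) = 0.25492602 / 0.39933454 = 0.6384

Update 2:
  P(E) = 0.9393 × 0.6384 + 0.1982 × 0.3616 = 0.59964912 + 0.07166912 = 0.67131824
  P(H|E) = 0.59964912 / 0.67131824 = 0.8932

Update 3:
  P(E) = 0.9393 × 0.8932 + 0.1982 × 0.1068 = 0.83898276 + 0.02116776 = 0.86015052
  P(H|E) = 0.83898276 / 0.86015052 = 0.9754

Final posterior: 0.9754


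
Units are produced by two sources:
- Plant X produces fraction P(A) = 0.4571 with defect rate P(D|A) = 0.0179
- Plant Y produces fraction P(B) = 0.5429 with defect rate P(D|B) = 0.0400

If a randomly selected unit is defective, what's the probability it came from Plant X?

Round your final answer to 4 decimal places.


Let A = from Plant X, D = defective

Given:
- P(A) = 0.4571, P(B) = 0.5429
- P(D|A) = 0.0179, P(D|B) = 0.0400

Step 1: Find P(D)
P(D) = P(D|A)P(A) + P(D|B)P(B)
     = 0.0179 × 0.4571 + 0.0400 × 0.5429
     = 0.00818209 + 0.02171600
     = 0.02989809

Step 2: Apply Bayes' theorem
P(A|D) = P(D|A)P(A) / P(D)
       = 0.00818209 / 0.02989809
       = 0.2737


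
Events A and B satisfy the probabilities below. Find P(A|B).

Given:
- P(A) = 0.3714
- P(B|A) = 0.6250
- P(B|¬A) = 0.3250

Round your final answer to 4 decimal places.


Bayes' theorem: P(A|B) = P(B|A) × P(A) / P(B)

Step 1: Calculate P(B) using law of total probability
P(B) = P(B|A)P(A) + P(B|¬A)P(¬A)
     = 0.6250 × 0.3714 + 0.3250 × 0.6286
     = 0.23212500 + 0.20429500
     = 0.43642000

Step 2: Apply Bayes' theorem
P(A|B) = P(B|A) × P(A) / P(B)
       = 0.23212500 / 0.43642000
       = 0.5319


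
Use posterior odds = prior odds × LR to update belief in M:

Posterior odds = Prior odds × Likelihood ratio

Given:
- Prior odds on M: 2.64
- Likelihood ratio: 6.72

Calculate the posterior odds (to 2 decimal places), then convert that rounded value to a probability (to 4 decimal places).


Step 1: Calculate posterior odds
Posterior odds = Prior odds × LR
               = 2.64 × 6.72
               = 17.74

Step 2: Convert to probability
P(M|E) = Posterior odds / (1 + Posterior odds)
       = 17.74 / (1 + 17.74)
       = 17.74 / 18.74
       = 0.9466

The evidence increased P(M) from 0.7253 to 0.9466.


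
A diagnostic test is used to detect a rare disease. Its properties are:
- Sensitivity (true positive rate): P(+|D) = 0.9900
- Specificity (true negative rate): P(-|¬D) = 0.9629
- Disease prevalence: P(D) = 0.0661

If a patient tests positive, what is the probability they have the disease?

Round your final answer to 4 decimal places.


Let D = has disease, + = positive test

Given:
- P(D) = 0.0661 (prevalence)
- P(+|D) = 0.9900 (sensitivity)
- P(-|¬D) = 0.9629 (specificity)
- P(+|¬D) = 0.0371 (false positive rate = 1 - specificity)

Step 1: Find P(+)
P(+) = P(+|D)P(D) + P(+|¬D)P(¬D)
     = 0.9900 × 0.0661 + 0.0371 × 0.9339
     = 0.06543900 + 0.03464769
     = 0.10008669

Step 2: Apply Bayes' theorem for P(D|+)
P(D|+) = P(+|D)P(D) / P(+)
       = 0.06543900 / 0.10008669
       = 0.6538


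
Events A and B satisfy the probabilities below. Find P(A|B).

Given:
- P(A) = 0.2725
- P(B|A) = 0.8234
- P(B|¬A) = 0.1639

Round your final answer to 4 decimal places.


Bayes' theorem: P(A|B) = P(B|A) × P(A) / P(B)

Step 1: Calculate P(B) using law of total probability
P(B) = P(B|A)P(A) + P(B|¬A)P(¬A)
     = 0.8234 × 0.2725 + 0.1639 × 0.7275
     = 0.22437650 + 0.11923725
     = 0.34361375

Step 2: Apply Bayes' theorem
P(A|B) = P(B|A) × P(A) / P(B)
       = 0.22437650 / 0.34361375
       = 0.6530


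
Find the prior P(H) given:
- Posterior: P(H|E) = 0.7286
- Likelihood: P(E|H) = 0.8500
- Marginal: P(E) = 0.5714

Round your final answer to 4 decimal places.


From Bayes' theorem: P(H|E) = P(E|H) × P(H) / P(E)

Rearranging for P(H):
P(H) = P(H|E) × P(E) / P(E|H)
     = 0.7286 × 0.5714 / 0.8500
     = 0.41632204 / 0.8500
     = 0.4898


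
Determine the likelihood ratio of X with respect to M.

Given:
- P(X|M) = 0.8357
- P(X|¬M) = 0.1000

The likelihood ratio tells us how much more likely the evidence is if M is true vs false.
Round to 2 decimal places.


Likelihood Ratio (LR) = P(X|M) / P(X|¬M)

LR = 0.8357 / 0.1000
   = 8.36

The evidence is 8.36 times more likely if M is true than if M is false.
Since LR > 1, the evidence supports M over ¬M.


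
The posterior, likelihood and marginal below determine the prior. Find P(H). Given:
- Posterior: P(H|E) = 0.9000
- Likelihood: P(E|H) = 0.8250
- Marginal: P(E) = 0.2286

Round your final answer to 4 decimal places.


From Bayes' theorem: P(H|E) = P(E|H) × P(H) / P(E)

Rearranging for P(H):
P(H) = P(H|E) × P(E) / P(E|H)
     = 0.9000 × 0.2286 / 0.8250
     = 0.20574000 / 0.8250
     = 0.2494


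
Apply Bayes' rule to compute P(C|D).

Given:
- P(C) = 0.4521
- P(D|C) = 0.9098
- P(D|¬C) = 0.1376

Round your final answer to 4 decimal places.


Bayes' theorem: P(C|D) = P(D|C) × P(C) / P(D)

Step 1: Calculate P(D) using law of total probability
P(D) = P(D|C)P(C) + P(D|¬C)P(¬C)
     = 0.9098 × 0.4521 + 0.1376 × 0.5479
     = 0.41132058 + 0.07539104
     = 0.48671162

Step 2: Apply Bayes' theorem
P(C|D) = P(D|C) × P(C) / P(D)
       = 0.41132058 / 0.48671162
       = 0.8451


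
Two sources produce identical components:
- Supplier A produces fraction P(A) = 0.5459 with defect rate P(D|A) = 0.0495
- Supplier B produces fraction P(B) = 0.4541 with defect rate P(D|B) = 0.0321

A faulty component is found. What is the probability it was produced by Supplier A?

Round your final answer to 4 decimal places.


Let A = from Supplier A, D = faulty

Given:
- P(A) = 0.5459, P(B) = 0.4541
- P(D|A) = 0.0495, P(D|B) = 0.0321

Step 1: Find P(D)
P(D) = P(D|A)P(A) + P(D|B)P(B)
     = 0.0495 × 0.5459 + 0.0321 × 0.4541
     = 0.02702205 + 0.01457661
     = 0.04159866

Step 2: Apply Bayes' theorem
P(A|D) = P(D|A)P(A) / P(D)
       = 0.02702205 / 0.04159866
       = 0.6496


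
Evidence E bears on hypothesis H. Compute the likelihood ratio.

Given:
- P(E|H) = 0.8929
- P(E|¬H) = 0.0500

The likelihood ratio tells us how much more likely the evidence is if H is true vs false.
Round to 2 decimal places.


Likelihood Ratio (LR) = P(E|H) / P(E|¬H)

LR = 0.8929 / 0.0500
   = 17.86

The evidence is 17.86 times more likely if H is true than if H is false.
Because LR exceeds 1, E is evidence for H.


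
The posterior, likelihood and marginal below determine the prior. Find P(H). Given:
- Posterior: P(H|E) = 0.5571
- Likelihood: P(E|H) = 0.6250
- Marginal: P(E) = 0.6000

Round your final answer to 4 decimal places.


From Bayes' theorem: P(H|E) = P(E|H) × P(H) / P(E)

Rearranging for P(H):
P(H) = P(H|E) × P(E) / P(E|H)
     = 0.5571 × 0.6000 / 0.6250
     = 0.33426000 / 0.6250
     = 0.5348


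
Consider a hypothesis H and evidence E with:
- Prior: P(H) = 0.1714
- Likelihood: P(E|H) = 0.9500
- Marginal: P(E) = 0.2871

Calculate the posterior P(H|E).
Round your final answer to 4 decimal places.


Using Bayes' theorem:

P(H|E) = P(E|H) × P(H) / P(E)
       = 0.9500 × 0.1714 / 0.2871
       = 0.16283000 / 0.2871
       = 0.5672

The evidence strengthens our belief in H.
Prior: 0.1714 → Posterior: 0.5672


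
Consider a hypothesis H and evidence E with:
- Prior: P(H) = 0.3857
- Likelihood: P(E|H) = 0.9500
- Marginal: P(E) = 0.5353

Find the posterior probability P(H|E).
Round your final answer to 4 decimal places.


Using Bayes' theorem:

P(H|E) = P(E|H) × P(H) / P(E)
       = 0.9500 × 0.3857 / 0.5353
       = 0.36641500 / 0.5353
       = 0.6845

The evidence strengthens our belief in H.
Prior: 0.3857 → Posterior: 0.6845


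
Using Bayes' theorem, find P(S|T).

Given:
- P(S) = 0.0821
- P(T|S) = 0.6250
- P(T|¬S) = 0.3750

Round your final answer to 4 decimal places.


Bayes' theorem: P(S|T) = P(T|S) × P(S) / P(T)

Step 1: Calculate P(T) using law of total probability
P(T) = P(T|S)P(S) + P(T|¬S)P(¬S)
     = 0.6250 × 0.0821 + 0.3750 × 0.9179
     = 0.05131250 + 0.34421250
     = 0.39552500

Step 2: Apply Bayes' theorem
P(S|T) = P(T|S) × P(S) / P(T)
       = 0.05131250 / 0.39552500
       = 0.1297


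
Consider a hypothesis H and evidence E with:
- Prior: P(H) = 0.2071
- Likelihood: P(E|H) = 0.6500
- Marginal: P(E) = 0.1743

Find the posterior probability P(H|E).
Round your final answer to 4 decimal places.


Using Bayes' theorem:

P(H|E) = P(E|H) × P(H) / P(E)
       = 0.6500 × 0.2071 / 0.1743
       = 0.13461500 / 0.1743
       = 0.7723

The evidence strengthens our belief in H.
Prior: 0.2071 → Posterior: 0.7723


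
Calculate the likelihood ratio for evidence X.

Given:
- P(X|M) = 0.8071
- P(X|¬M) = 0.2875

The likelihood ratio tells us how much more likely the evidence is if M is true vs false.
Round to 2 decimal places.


Likelihood Ratio (LR) = P(X|M) / P(X|¬M)

LR = 0.8071 / 0.2875
   = 2.81

The evidence is 2.81 times more likely if M is true than if M is false.
LR > 1, so observing X raises the odds in favor of M.


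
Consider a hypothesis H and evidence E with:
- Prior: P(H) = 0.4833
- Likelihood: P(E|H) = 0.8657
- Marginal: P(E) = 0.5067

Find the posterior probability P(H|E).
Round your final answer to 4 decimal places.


Using Bayes' theorem:

P(H|E) = P(E|H) × P(H) / P(E)
       = 0.8657 × 0.4833 / 0.5067
       = 0.41839281 / 0.5067
       = 0.8257

The evidence strengthens our belief in H.
Prior: 0.4833 → Posterior: 0.8257


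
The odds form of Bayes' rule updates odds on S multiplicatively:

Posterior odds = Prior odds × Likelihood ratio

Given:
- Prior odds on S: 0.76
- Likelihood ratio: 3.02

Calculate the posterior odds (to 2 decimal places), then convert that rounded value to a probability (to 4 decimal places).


Step 1: Calculate posterior odds
Posterior odds = Prior odds × LR
               = 0.76 × 3.02
               = 2.30

Step 2: Convert to probability
P(S|E) = Posterior odds / (1 + Posterior odds)
       = 2.30 / (1 + 2.30)
       = 2.30 / 3.30
       = 0.6970

The evidence increased P(S) from 0.4318 to 0.6970.


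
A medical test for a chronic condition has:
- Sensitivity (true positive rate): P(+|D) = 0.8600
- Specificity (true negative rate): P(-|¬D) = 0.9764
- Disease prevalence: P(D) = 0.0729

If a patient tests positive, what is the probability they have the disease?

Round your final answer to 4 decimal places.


Let D = has disease, + = positive test

Given:
- P(D) = 0.0729 (prevalence)
- P(+|D) = 0.8600 (sensitivity)
- P(-|¬D) = 0.9764 (specificity)
- P(+|¬D) = 0.0236 (false positive rate = 1 - specificity)

Step 1: Find P(+)
P(+) = P(+|D)P(D) + P(+|¬D)P(¬D)
     = 0.8600 × 0.0729 + 0.0236 × 0.9271
     = 0.06269400 + 0.02187956
     = 0.08457356

Step 2: Apply Bayes' theorem for P(D|+)
P(D|+) = P(+|D)P(D) / P(+)
       = 0.06269400 / 0.08457356
       = 0.7413


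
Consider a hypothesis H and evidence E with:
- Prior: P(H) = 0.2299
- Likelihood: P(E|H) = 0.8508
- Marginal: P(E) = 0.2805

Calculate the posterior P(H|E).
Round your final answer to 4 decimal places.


Using Bayes' theorem:

P(H|E) = P(E|H) × P(H) / P(E)
       = 0.8508 × 0.2299 / 0.2805
       = 0.19559892 / 0.2805
       = 0.6973

The evidence strengthens our belief in H.
Prior: 0.2299 → Posterior: 0.6973


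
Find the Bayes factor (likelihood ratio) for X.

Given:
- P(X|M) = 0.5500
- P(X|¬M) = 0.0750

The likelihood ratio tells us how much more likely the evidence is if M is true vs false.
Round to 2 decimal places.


Likelihood Ratio (LR) = P(X|M) / P(X|¬M)

LR = 0.5500 / 0.0750
   = 7.33

The evidence is 7.33 times more likely if M is true than if M is false.
Because LR exceeds 1, X is evidence for M.


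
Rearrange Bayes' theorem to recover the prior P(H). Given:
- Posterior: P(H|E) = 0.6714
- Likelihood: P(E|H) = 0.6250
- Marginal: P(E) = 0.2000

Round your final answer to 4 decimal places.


From Bayes' theorem: P(H|E) = P(E|H) × P(H) / P(E)

Rearranging for P(H):
P(H) = P(H|E) × P(E) / P(E|H)
     = 0.6714 × 0.2000 / 0.6250
     = 0.13428000 / 0.6250
     = 0.2148


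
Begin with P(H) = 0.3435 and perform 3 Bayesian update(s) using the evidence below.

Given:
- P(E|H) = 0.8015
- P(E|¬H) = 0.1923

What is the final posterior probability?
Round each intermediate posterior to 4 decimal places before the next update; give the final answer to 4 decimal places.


Sequential Bayesian updating:

Initial prior: P(H) = 0.3435

Update 1:
  P(E) = 0.8015 × 0.3435 + 0.1923 × 0.6565 = 0.27531525 + 0.12624495 = 0.40156020
  P(H|E) = 0.27531525 / 0.40156020 = 0.6856

Update 2:
  P(E) = 0.8015 × 0.6856 + 0.1923 × 0.3144 = 0.54950840 + 0.06045912 = 0.60996752
  P(H|E) = 0.54950840 / 0.60996752 = 0.9009

Update 3:
  P(E) = 0.8015 × 0.9009 + 0.1923 × 0.0991 = 0.72207135 + 0.01905693 = 0.74112828
  P(H|E) = 0.72207135 / 0.74112828 = 0.9743

Final posterior: 0.9743


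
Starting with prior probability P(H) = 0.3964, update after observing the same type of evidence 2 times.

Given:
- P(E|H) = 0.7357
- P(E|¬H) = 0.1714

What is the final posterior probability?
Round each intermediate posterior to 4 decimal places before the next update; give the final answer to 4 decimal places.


Sequential Bayesian updating:

Initial prior: P(H) = 0.3964

Update 1:
  P(E) = 0.7357 × 0.3964 + 0.1714 × 0.6036 = 0.29163148 + 0.10345704 = 0.39508852
  P(H|E) = 0.29163148 / 0.39508852 = 0.7381

Update 2:
  P(E) = 0.7357 × 0.7381 + 0.1714 × 0.2619 = 0.54302017 + 0.04488966 = 0.58790983
  P(H|E) = 0.54302017 / 0.58790983 = 0.9236

Final posterior: 0.9236


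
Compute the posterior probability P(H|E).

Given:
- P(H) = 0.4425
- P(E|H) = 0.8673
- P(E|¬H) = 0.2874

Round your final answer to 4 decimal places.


Bayes' theorem: P(H|E) = P(E|H) × P(H) / P(E)

Step 1: Calculate P(E) using law of total probability
P(E) = P(E|H)P(H) + P(E|¬H)P(¬H)
     = 0.8673 × 0.4425 + 0.2874 × 0.5575
     = 0.38378025 + 0.16022550
     = 0.54400575

Step 2: Apply Bayes' theorem
P(H|E) = P(E|H) × P(H) / P(E)
       = 0.38378025 / 0.54400575
       = 0.7055


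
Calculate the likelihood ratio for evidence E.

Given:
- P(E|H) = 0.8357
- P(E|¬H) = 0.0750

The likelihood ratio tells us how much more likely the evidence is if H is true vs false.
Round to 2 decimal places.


Likelihood Ratio (LR) = P(E|H) / P(E|¬H)

LR = 0.8357 / 0.0750
   = 11.14

The evidence is 11.14 times more likely if H is true than if H is false.
Because LR exceeds 1, E is evidence for H.


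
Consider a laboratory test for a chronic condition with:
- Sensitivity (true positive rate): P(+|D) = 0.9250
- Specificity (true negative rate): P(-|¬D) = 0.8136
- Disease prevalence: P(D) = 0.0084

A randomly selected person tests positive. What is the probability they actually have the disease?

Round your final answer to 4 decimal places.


Let D = has disease, + = positive test

Given:
- P(D) = 0.0084 (prevalence)
- P(+|D) = 0.9250 (sensitivity)
- P(-|¬D) = 0.8136 (specificity)
- P(+|¬D) = 0.1864 (false positive rate = 1 - specificity)

Step 1: Find P(+)
P(+) = P(+|D)P(D) + P(+|¬D)P(¬D)
     = 0.9250 × 0.0084 + 0.1864 × 0.9916
     = 0.00777000 + 0.18483424
     = 0.19260424

Step 2: Apply Bayes' theorem for P(D|+)
P(D|+) = P(+|D)P(D) / P(+)
       = 0.00777000 / 0.19260424
       = 0.0403


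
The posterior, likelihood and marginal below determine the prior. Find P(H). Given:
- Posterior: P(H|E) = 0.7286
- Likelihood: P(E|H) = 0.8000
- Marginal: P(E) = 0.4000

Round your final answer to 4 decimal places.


From Bayes' theorem: P(H|E) = P(E|H) × P(H) / P(E)

Rearranging for P(H):
P(H) = P(H|E) × P(E) / P(E|H)
     = 0.7286 × 0.4000 / 0.8000
     = 0.29144000 / 0.8000
     = 0.3643


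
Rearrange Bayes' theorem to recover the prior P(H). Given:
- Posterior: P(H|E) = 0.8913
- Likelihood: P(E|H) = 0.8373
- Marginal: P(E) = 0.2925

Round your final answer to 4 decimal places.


From Bayes' theorem: P(H|E) = P(E|H) × P(H) / P(E)

Rearranging for P(H):
P(H) = P(H|E) × P(E) / P(E|H)
     = 0.8913 × 0.2925 / 0.8373
     = 0.26070525 / 0.8373
     = 0.3114


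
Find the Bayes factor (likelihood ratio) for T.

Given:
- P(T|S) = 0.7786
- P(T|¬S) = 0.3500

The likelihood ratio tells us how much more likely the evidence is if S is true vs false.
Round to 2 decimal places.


Likelihood Ratio (LR) = P(T|S) / P(T|¬S)

LR = 0.7786 / 0.3500
   = 2.22

The evidence is 2.22 times more likely if S is true than if S is false.
Because LR exceeds 1, T is evidence for S.
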